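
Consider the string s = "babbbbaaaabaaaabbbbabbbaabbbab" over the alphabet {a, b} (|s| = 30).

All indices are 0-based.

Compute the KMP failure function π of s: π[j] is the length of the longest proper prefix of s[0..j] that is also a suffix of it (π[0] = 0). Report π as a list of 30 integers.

[0, 0, 1, 1, 1, 1, 2, 0, 0, 0, 1, 2, 0, 0, 0, 1, 1, 1, 1, 2, 3, 4, 5, 2, 0, 1, 1, 1, 2, 3]

π[0] = 0
j=1 s[j]='a': π[1]=0 (border '')
j=2 s[j]='b': π[2]=1 (border 'b')
j=3 s[j]='b': k: 1→0; π[3]=1 (border 'b')
j=4 s[j]='b': k: 1→0; π[4]=1 (border 'b')
j=5 s[j]='b': k: 1→0; π[5]=1 (border 'b')
j=6 s[j]='a': π[6]=2 (border 'ba')
j=7 s[j]='a': k: 2→0; π[7]=0 (border '')
j=8 s[j]='a': π[8]=0 (border '')
j=9 s[j]='a': π[9]=0 (border '')
j=10 s[j]='b': π[10]=1 (border 'b')
j=11 s[j]='a': π[11]=2 (border 'ba')
j=12 s[j]='a': k: 2→0; π[12]=0 (border '')
j=13 s[j]='a': π[13]=0 (border '')
j=14 s[j]='a': π[14]=0 (border '')
j=15 s[j]='b': π[15]=1 (border 'b')
j=16 s[j]='b': k: 1→0; π[16]=1 (border 'b')
j=17 s[j]='b': k: 1→0; π[17]=1 (border 'b')
j=18 s[j]='b': k: 1→0; π[18]=1 (border 'b')
j=19 s[j]='a': π[19]=2 (border 'ba')
j=20 s[j]='b': π[20]=3 (border 'bab')
j=21 s[j]='b': π[21]=4 (border 'babb')
j=22 s[j]='b': π[22]=5 (border 'babbb')
j=23 s[j]='a': k: 5→1; π[23]=2 (border 'ba')
j=24 s[j]='a': k: 2→0; π[24]=0 (border '')
j=25 s[j]='b': π[25]=1 (border 'b')
j=26 s[j]='b': k: 1→0; π[26]=1 (border 'b')
j=27 s[j]='b': k: 1→0; π[27]=1 (border 'b')
j=28 s[j]='a': π[28]=2 (border 'ba')
j=29 s[j]='b': π[29]=3 (border 'bab')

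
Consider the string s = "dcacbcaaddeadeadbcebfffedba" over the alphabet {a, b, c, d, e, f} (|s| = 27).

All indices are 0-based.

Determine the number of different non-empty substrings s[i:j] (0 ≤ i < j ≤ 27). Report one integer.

rank | idx | suffix
   0 |  26 | a
   1 |   6 | aaddeadeadbcebfffedba
   2 |   2 | acbcaaddeadeadbcebfffedba
   3 |  14 | adbcebfffedba
   4 |   7 | addeadeadbcebfffedba
   5 |  11 | adeadbcebfffedba
   6 |  25 | ba
   7 |   4 | bcaaddeadeadbcebfffedba
   8 |  16 | bcebfffedba
   9 |  19 | bfffedba
  10 |   5 | caaddeadeadbcebfffedba
  11 |   1 | cacbcaaddeadeadbcebfffedba
  12 |   3 | cbcaaddeadeadbcebfffedba
  13 |  17 | cebfffedba
  14 |  24 | dba
  15 |  15 | dbcebfffedba
  16 |   0 | dcacbcaaddeadeadbcebfffedba
  17 |   8 | ddeadeadbcebfffedba
  18 |  12 | deadbcebfffedba
  19 |   9 | deadeadbcebfffedba
  20 |  13 | eadbcebfffedba
  21 |  10 | eadeadbcebfffedba
  22 |  18 | ebfffedba
  23 |  23 | edba
  24 |  22 | fedba
  25 |  21 | ffedba
  26 |  20 | fffedba

SA = [26, 6, 2, 14, 7, 11, 25, 4, 16, 19, 5, 1, 3, 17, 24, 15, 0, 8, 12, 9, 13, 10, 18, 23, 22, 21, 20]
i: (SA[i-1],SA[i]) lcp shared
  1: (26,6) 1 'a'
  2: (6,2) 1 'a'
  3: (2,14) 1 'a'
  4: (14,7) 2 'ad'
  5: (7,11) 2 'ad'
  6: (11,25) 0 ''
  7: (25,4) 1 'b'
  8: (4,16) 2 'bc'
  9: (16,19) 1 'b'
  10: (19,5) 0 ''
  11: (5,1) 2 'ca'
  12: (1,3) 1 'c'
  13: (3,17) 1 'c'
  14: (17,24) 0 ''
  15: (24,15) 2 'db'
  16: (15,0) 1 'd'
  17: (0,8) 1 'd'
  18: (8,12) 1 'd'
  19: (12,9) 4 'dead'
  20: (9,13) 0 ''
  21: (13,10) 3 'ead'
  22: (10,18) 1 'e'
  23: (18,23) 1 'e'
  24: (23,22) 0 ''
  25: (22,21) 1 'f'
  26: (21,20) 2 'ff'

n(n+1)/2 = 27·28/2 = 378
Σ LCP = 0 + 1 + 1 + 1 + 2 + 2 + 0 + 1 + 2 + 1 + 0 + 2 + 1 + 1 + 0 + 2 + 1 + 1 + 1 + 4 + 0 + 3 + 1 + 1 + 0 + 1 + 2 = 32
distinct = 378 − 32 = 346

346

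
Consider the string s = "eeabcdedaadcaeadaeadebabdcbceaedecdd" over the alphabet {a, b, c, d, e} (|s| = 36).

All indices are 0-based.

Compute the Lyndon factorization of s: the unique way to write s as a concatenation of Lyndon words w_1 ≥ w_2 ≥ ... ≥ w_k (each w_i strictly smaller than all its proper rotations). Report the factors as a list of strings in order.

["e", "e", "abcded", "aadcaeadaeadebabdcbceaedecdd"]

emit factor 1: 'e' (i=0, period=1)
emit factor 2: 'e' (i=1, period=1)
emit factor 3: 'abcded' (i=2, period=6)
emit factor 4: 'aadcaeadaeadebabdcbceaedecdd' (i=8, period=28)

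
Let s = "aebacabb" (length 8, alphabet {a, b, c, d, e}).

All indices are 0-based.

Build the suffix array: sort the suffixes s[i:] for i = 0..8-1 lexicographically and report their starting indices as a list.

[5, 3, 0, 7, 2, 6, 4, 1]

rank→(start, suffix):
  0 → (5, 'abb')
  1 → (3, 'acabb')
  2 → (0, 'aebacabb')
  3 → (7, 'b')
  4 → (2, 'bacabb')
  5 → (6, 'bb')
  6 → (4, 'cabb')
  7 → (1, 'ebacabb')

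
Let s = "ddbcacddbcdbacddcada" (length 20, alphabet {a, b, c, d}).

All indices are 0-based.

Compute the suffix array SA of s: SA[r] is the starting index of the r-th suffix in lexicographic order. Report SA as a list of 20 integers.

sorted suffixes:
  #0 SA[0]=19  'a'
  #1 SA[1]=4  'acddbcdbacddcada'
  #2 SA[2]=12  'acddcada'
  #3 SA[3]=17  'ada'
  #4 SA[4]=11  'bacddcada'
  #5 SA[5]=2  'bcacddbcdbacddcada'
  #6 SA[6]=8  'bcdbacddcada'
  #7 SA[7]=3  'cacddbcdbacddcada'
  #8 SA[8]=16  'cada'
  #9 SA[9]=9  'cdbacddcada'
  #10 SA[10]=5  'cddbcdbacddcada'
  #11 SA[11]=13  'cddcada'
  #12 SA[12]=18  'da'
  #13 SA[13]=10  'dbacddcada'
  #14 SA[14]=1  'dbcacddbcdbacddcada'
  #15 SA[15]=7  'dbcdbacddcada'
  #16 SA[16]=15  'dcada'
  #17 SA[17]=0  'ddbcacddbcdbacddcada'
  #18 SA[18]=6  'ddbcdbacddcada'
  #19 SA[19]=14  'ddcada'

[19, 4, 12, 17, 11, 2, 8, 3, 16, 9, 5, 13, 18, 10, 1, 7, 15, 0, 6, 14]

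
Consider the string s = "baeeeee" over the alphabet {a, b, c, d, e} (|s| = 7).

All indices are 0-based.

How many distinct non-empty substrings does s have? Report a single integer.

sorted suffixes:
  #0 SA[0]=1  'aeeeee'
  #1 SA[1]=0  'baeeeee'
  #2 SA[2]=6  'e'
  #3 SA[3]=5  'ee'
  #4 SA[4]=4  'eee'
  #5 SA[5]=3  'eeee'
  #6 SA[6]=2  'eeeee'

SA = [1, 0, 6, 5, 4, 3, 2]
[i] adj suffixes → lcp
  [1] 1/0 → 0 ('')
  [2] 0/6 → 0 ('')
  [3] 6/5 → 1 ('e')
  [4] 5/4 → 2 ('ee')
  [5] 4/3 → 3 ('eee')
  [6] 3/2 → 4 ('eeee')

n(n+1)/2 = 7·8/2 = 28
Σ LCP = 0 + 0 + 0 + 1 + 2 + 3 + 4 = 10
distinct = 28 − 10 = 18

18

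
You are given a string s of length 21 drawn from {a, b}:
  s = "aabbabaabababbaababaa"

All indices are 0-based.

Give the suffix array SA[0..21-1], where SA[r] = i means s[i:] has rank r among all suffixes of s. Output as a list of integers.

rank→(start, suffix):
  0 → (20, 'a')
  1 → (19, 'aa')
  2 → (14, 'aababaa')
  3 → (6, 'aabababbaababaa')
  4 → (0, 'aabbabaabababbaababaa')
  5 → (17, 'abaa')
  6 → (4, 'abaabababbaababaa')
  7 → (15, 'ababaa')
  8 → (7, 'abababbaababaa')
  9 → (9, 'ababbaababaa')
  10 → (11, 'abbaababaa')
  11 → (1, 'abbabaabababbaababaa')
  12 → (18, 'baa')
  13 → (13, 'baababaa')
  14 → (5, 'baabababbaababaa')
  15 → (16, 'babaa')
  16 → (3, 'babaabababbaababaa')
  17 → (8, 'bababbaababaa')
  18 → (10, 'babbaababaa')
  19 → (12, 'bbaababaa')
  20 → (2, 'bbabaabababbaababaa')

[20, 19, 14, 6, 0, 17, 4, 15, 7, 9, 11, 1, 18, 13, 5, 16, 3, 8, 10, 12, 2]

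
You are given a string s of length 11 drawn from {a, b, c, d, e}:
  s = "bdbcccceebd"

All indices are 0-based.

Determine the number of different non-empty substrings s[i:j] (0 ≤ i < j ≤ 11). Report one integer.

55

rank→(start, suffix):
  0 → (2, 'bcccceebd')
  1 → (9, 'bd')
  2 → (0, 'bdbcccceebd')
  3 → (3, 'cccceebd')
  4 → (4, 'ccceebd')
  5 → (5, 'cceebd')
  6 → (6, 'ceebd')
  7 → (10, 'd')
  8 → (1, 'dbcccceebd')
  9 → (8, 'ebd')
  10 → (7, 'eebd')

SA = [2, 9, 0, 3, 4, 5, 6, 10, 1, 8, 7]
[i] adj suffixes → lcp
  [1] 2/9 → 1 ('b')
  [2] 9/0 → 2 ('bd')
  [3] 0/3 → 0 ('')
  [4] 3/4 → 3 ('ccc')
  [5] 4/5 → 2 ('cc')
  [6] 5/6 → 1 ('c')
  [7] 6/10 → 0 ('')
  [8] 10/1 → 1 ('d')
  [9] 1/8 → 0 ('')
  [10] 8/7 → 1 ('e')

n(n+1)/2 = 11·12/2 = 66
Σ LCP = 0 + 1 + 2 + 0 + 3 + 2 + 1 + 0 + 1 + 0 + 1 = 11
distinct = 66 − 11 = 55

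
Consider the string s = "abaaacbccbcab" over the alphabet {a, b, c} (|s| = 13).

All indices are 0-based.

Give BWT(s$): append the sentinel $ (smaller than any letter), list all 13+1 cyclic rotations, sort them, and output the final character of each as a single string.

rank  rotation        last
    0  $abaaacbccbcab  b
    1  aaacbccbcab$ab  b
    2  aacbccbcab$aba  a
    3  ab$abaaacbccbc  c
    4  abaaacbccbcab$  $
    5  acbccbcab$abaa  a
    6  b$abaaacbccbca  a
    7  baaacbccbcab$a  a
    8  bcab$abaaacbcc  c
    9  bccbcab$abaaac  c
   10  cab$abaaacbccb  b
   11  cbcab$abaaacbc  c
   12  cbccbcab$abaaa  a
   13  ccbcab$abaaacb  b

bbac$aaaccbcab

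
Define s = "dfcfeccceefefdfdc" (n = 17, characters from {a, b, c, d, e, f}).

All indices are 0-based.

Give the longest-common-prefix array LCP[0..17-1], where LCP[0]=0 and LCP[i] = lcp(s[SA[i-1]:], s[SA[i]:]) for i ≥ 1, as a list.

[0, 1, 2, 1, 1, 0, 1, 2, 0, 1, 1, 2, 0, 1, 2, 1, 2]

sorted suffixes:
  #0 SA[0]=16  'c'
  #1 SA[1]=5  'ccceefefdfdc'
  #2 SA[2]=6  'cceefefdfdc'
  #3 SA[3]=7  'ceefefdfdc'
  #4 SA[4]=2  'cfeccceefefdfdc'
  #5 SA[5]=15  'dc'
  #6 SA[6]=0  'dfcfeccceefefdfdc'
  #7 SA[7]=13  'dfdc'
  #8 SA[8]=4  'eccceefefdfdc'
  #9 SA[9]=8  'eefefdfdc'
  #10 SA[10]=11  'efdfdc'
  #11 SA[11]=9  'efefdfdc'
  #12 SA[12]=1  'fcfeccceefefdfdc'
  #13 SA[13]=14  'fdc'
  #14 SA[14]=12  'fdfdc'
  #15 SA[15]=3  'feccceefefdfdc'
  #16 SA[16]=10  'fefdfdc'

SA = [16, 5, 6, 7, 2, 15, 0, 13, 4, 8, 11, 9, 1, 14, 12, 3, 10]
[i] adj suffixes → lcp
  [1] 16/5 → 1 ('c')
  [2] 5/6 → 2 ('cc')
  [3] 6/7 → 1 ('c')
  [4] 7/2 → 1 ('c')
  [5] 2/15 → 0 ('')
  [6] 15/0 → 1 ('d')
  [7] 0/13 → 2 ('df')
  [8] 13/4 → 0 ('')
  [9] 4/8 → 1 ('e')
  [10] 8/11 → 1 ('e')
  [11] 11/9 → 2 ('ef')
  [12] 9/1 → 0 ('')
  [13] 1/14 → 1 ('f')
  [14] 14/12 → 2 ('fd')
  [15] 12/3 → 1 ('f')
  [16] 3/10 → 2 ('fe')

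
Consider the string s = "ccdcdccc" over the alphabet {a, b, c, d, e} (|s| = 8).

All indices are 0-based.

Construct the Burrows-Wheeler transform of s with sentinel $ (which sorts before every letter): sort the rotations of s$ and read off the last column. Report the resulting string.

cccd$dccc

rank  rotation   last
    0  $ccdcdccc  c
    1  c$ccdcdcc  c
    2  cc$ccdcdc  c
    3  ccc$ccdcd  d
    4  ccdcdccc$  $
    5  cdccc$ccd  d
    6  cdcdccc$c  c
    7  dccc$ccdc  c
    8  dcdccc$cc  c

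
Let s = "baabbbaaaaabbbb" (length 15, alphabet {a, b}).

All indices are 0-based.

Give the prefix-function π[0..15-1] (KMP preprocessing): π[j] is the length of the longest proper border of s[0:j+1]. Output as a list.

π[0] = 0
j=1 s[j]='a': π[1]=0 (border '')
j=2 s[j]='a': π[2]=0 (border '')
j=3 s[j]='b': π[3]=1 (border 'b')
j=4 s[j]='b': k: 1→0; π[4]=1 (border 'b')
j=5 s[j]='b': k: 1→0; π[5]=1 (border 'b')
j=6 s[j]='a': π[6]=2 (border 'ba')
j=7 s[j]='a': π[7]=3 (border 'baa')
j=8 s[j]='a': k: 3→0; π[8]=0 (border '')
j=9 s[j]='a': π[9]=0 (border '')
j=10 s[j]='a': π[10]=0 (border '')
j=11 s[j]='b': π[11]=1 (border 'b')
j=12 s[j]='b': k: 1→0; π[12]=1 (border 'b')
j=13 s[j]='b': k: 1→0; π[13]=1 (border 'b')
j=14 s[j]='b': k: 1→0; π[14]=1 (border 'b')

[0, 0, 0, 1, 1, 1, 2, 3, 0, 0, 0, 1, 1, 1, 1]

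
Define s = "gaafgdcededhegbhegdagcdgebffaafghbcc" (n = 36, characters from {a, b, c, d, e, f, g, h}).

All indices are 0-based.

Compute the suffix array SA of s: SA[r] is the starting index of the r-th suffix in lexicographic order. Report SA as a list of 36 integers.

[1, 28, 2, 29, 19, 33, 25, 14, 35, 34, 21, 6, 18, 5, 8, 22, 10, 24, 7, 9, 12, 16, 27, 26, 3, 30, 0, 13, 20, 17, 4, 23, 31, 32, 11, 15]

rank→(start, suffix):
  0 → (1, 'aafgdcededhegbhegdagcdgebffaafghbcc')
  1 → (28, 'aafghbcc')
  2 → (2, 'afgdcededhegbhegdagcdgebffaafghbcc')
  3 → (29, 'afghbcc')
  4 → (19, 'agcdgebffaafghbcc')
  5 → (33, 'bcc')
  6 → (25, 'bffaafghbcc')
  7 → (14, 'bhegdagcdgebffaafghbcc')
  8 → (35, 'c')
  9 → (34, 'cc')
  10 → (21, 'cdgebffaafghbcc')
  11 → (6, 'cededhegbhegdagcdgebffaafghbcc')
  12 → (18, 'dagcdgebffaafghbcc')
  13 → (5, 'dcededhegbhegdagcdgebffaafghbcc')
  14 → (8, 'dedhegbhegdagcdgebffaafghbcc')
  15 → (22, 'dgebffaafghbcc')
  16 → (10, 'dhegbhegdagcdgebffaafghbcc')
  17 → (24, 'ebffaafghbcc')
  18 → (7, 'ededhegbhegdagcdgebffaafghbcc')
  19 → (9, 'edhegbhegdagcdgebffaafghbcc')
  20 → (12, 'egbhegdagcdgebffaafghbcc')
  21 → (16, 'egdagcdgebffaafghbcc')
  22 → (27, 'faafghbcc')
  23 → (26, 'ffaafghbcc')
  24 → (3, 'fgdcededhegbhegdagcdgebffaafghbcc')
  25 → (30, 'fghbcc')
  26 → (0, 'gaafgdcededhegbhegdagcdgebffaafghbcc')
  27 → (13, 'gbhegdagcdgebffaafghbcc')
  28 → (20, 'gcdgebffaafghbcc')
  29 → (17, 'gdagcdgebffaafghbcc')
  30 → (4, 'gdcededhegbhegdagcdgebffaafghbcc')
  31 → (23, 'gebffaafghbcc')
  32 → (31, 'ghbcc')
  33 → (32, 'hbcc')
  34 → (11, 'hegbhegdagcdgebffaafghbcc')
  35 → (15, 'hegdagcdgebffaafghbcc')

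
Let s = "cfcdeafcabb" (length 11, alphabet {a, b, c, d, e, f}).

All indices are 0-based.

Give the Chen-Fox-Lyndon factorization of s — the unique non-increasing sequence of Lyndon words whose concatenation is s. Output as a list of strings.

["cf", "cde", "afc", "abb"]

emit factor 1: 'cf' (i=0, period=2)
emit factor 2: 'cde' (i=2, period=3)
emit factor 3: 'afc' (i=5, period=3)
emit factor 4: 'abb' (i=8, period=3)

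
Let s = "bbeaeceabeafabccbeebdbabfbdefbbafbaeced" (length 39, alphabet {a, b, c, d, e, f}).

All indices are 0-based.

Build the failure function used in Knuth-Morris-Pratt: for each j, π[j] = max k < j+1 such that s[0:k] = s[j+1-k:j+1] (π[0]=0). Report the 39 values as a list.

[0, 1, 0, 0, 0, 0, 0, 0, 1, 0, 0, 0, 0, 1, 0, 0, 1, 0, 0, 1, 0, 1, 0, 1, 0, 1, 0, 0, 0, 1, 2, 0, 0, 1, 0, 0, 0, 0, 0]

π[0] = 0
j=1 s[j]='b': π[1]=1 (border 'b')
j=2 s[j]='e': k: 1→0; π[2]=0 (border '')
j=3 s[j]='a': π[3]=0 (border '')
j=4 s[j]='e': π[4]=0 (border '')
j=5 s[j]='c': π[5]=0 (border '')
j=6 s[j]='e': π[6]=0 (border '')
j=7 s[j]='a': π[7]=0 (border '')
j=8 s[j]='b': π[8]=1 (border 'b')
j=9 s[j]='e': k: 1→0; π[9]=0 (border '')
j=10 s[j]='a': π[10]=0 (border '')
j=11 s[j]='f': π[11]=0 (border '')
j=12 s[j]='a': π[12]=0 (border '')
j=13 s[j]='b': π[13]=1 (border 'b')
j=14 s[j]='c': k: 1→0; π[14]=0 (border '')
j=15 s[j]='c': π[15]=0 (border '')
j=16 s[j]='b': π[16]=1 (border 'b')
j=17 s[j]='e': k: 1→0; π[17]=0 (border '')
j=18 s[j]='e': π[18]=0 (border '')
j=19 s[j]='b': π[19]=1 (border 'b')
j=20 s[j]='d': k: 1→0; π[20]=0 (border '')
j=21 s[j]='b': π[21]=1 (border 'b')
j=22 s[j]='a': k: 1→0; π[22]=0 (border '')
j=23 s[j]='b': π[23]=1 (border 'b')
j=24 s[j]='f': k: 1→0; π[24]=0 (border '')
j=25 s[j]='b': π[25]=1 (border 'b')
j=26 s[j]='d': k: 1→0; π[26]=0 (border '')
j=27 s[j]='e': π[27]=0 (border '')
j=28 s[j]='f': π[28]=0 (border '')
j=29 s[j]='b': π[29]=1 (border 'b')
j=30 s[j]='b': π[30]=2 (border 'bb')
j=31 s[j]='a': k: 2→1→0; π[31]=0 (border '')
j=32 s[j]='f': π[32]=0 (border '')
j=33 s[j]='b': π[33]=1 (border 'b')
j=34 s[j]='a': k: 1→0; π[34]=0 (border '')
j=35 s[j]='e': π[35]=0 (border '')
j=36 s[j]='c': π[36]=0 (border '')
j=37 s[j]='e': π[37]=0 (border '')
j=38 s[j]='d': π[38]=0 (border '')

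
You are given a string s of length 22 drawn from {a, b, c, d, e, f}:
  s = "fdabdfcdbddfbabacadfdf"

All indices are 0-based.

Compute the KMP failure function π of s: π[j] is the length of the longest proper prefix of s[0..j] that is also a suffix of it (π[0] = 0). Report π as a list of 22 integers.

π[0] = 0
j=1 s[j]='d': π[1]=0 (border '')
j=2 s[j]='a': π[2]=0 (border '')
j=3 s[j]='b': π[3]=0 (border '')
j=4 s[j]='d': π[4]=0 (border '')
j=5 s[j]='f': π[5]=1 (border 'f')
j=6 s[j]='c': k: 1→0; π[6]=0 (border '')
j=7 s[j]='d': π[7]=0 (border '')
j=8 s[j]='b': π[8]=0 (border '')
j=9 s[j]='d': π[9]=0 (border '')
j=10 s[j]='d': π[10]=0 (border '')
j=11 s[j]='f': π[11]=1 (border 'f')
j=12 s[j]='b': k: 1→0; π[12]=0 (border '')
j=13 s[j]='a': π[13]=0 (border '')
j=14 s[j]='b': π[14]=0 (border '')
j=15 s[j]='a': π[15]=0 (border '')
j=16 s[j]='c': π[16]=0 (border '')
j=17 s[j]='a': π[17]=0 (border '')
j=18 s[j]='d': π[18]=0 (border '')
j=19 s[j]='f': π[19]=1 (border 'f')
j=20 s[j]='d': π[20]=2 (border 'fd')
j=21 s[j]='f': k: 2→0; π[21]=1 (border 'f')

[0, 0, 0, 0, 0, 1, 0, 0, 0, 0, 0, 1, 0, 0, 0, 0, 0, 0, 0, 1, 2, 1]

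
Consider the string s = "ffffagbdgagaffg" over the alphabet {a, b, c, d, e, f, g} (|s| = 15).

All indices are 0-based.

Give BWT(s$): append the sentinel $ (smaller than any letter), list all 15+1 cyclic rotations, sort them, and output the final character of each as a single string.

rank  rotation          last
    0  $ffffagbdgagaffg  g
    1  affg$ffffagbdgag  g
    2  agaffg$ffffagbdg  g
    3  agbdgagaffg$ffff  f
    4  bdgagaffg$ffffag  g
    5  dgagaffg$ffffagb  b
    6  fagbdgagaffg$fff  f
    7  ffagbdgagaffg$ff  f
    8  fffagbdgagaffg$f  f
    9  ffffagbdgagaffg$  $
   10  ffg$ffffagbdgaga  a
   11  fg$ffffagbdgagaf  f
   12  g$ffffagbdgagaff  f
   13  gaffg$ffffagbdga  a
   14  gagaffg$ffffagbd  d
   15  gbdgagaffg$ffffa  a

gggfgbfff$affada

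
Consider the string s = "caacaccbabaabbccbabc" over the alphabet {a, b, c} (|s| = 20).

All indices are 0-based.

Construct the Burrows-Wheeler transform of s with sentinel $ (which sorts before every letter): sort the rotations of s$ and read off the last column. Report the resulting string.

cbcbabacaccaabb$accab

rank  rotation               last
    0  $caacaccbabaabbccbabc  c
    1  aabbccbabc$caacaccbab  b
    2  aacaccbabaabbccbabc$c  c
    3  abaabbccbabc$caacaccb  b
    4  abbccbabc$caacaccbaba  a
    5  abc$caacaccbabaabbccb  b
    6  acaccbabaabbccbabc$ca  a
    7  accbabaabbccbabc$caac  c
    8  baabbccbabc$caacaccba  a
    9  babaabbccbabc$caacacc  c
   10  babc$caacaccbabaabbcc  c
   11  bbccbabc$caacaccbabaa  a
   12  bc$caacaccbabaabbccba  a
   13  bccbabc$caacaccbabaab  b
   14  c$caacaccbabaabbccbab  b
   15  caacaccbabaabbccbabc$  $
   16  caccbabaabbccbabc$caa  a
   17  cbabaabbccbabc$caacac  c
   18  cbabc$caacaccbabaabbc  c
   19  ccbabaabbccbabc$caaca  a
   20  ccbabc$caacaccbabaabb  b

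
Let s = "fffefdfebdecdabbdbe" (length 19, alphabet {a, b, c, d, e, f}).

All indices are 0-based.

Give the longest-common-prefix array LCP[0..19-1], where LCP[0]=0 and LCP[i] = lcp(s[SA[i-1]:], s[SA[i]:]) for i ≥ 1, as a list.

[0, 0, 1, 2, 1, 0, 0, 1, 1, 1, 0, 1, 1, 1, 0, 1, 2, 1, 2]

sorted suffixes:
  #0 SA[0]=13  'abbdbe'
  #1 SA[1]=14  'bbdbe'
  #2 SA[2]=15  'bdbe'
  #3 SA[3]=8  'bdecdabbdbe'
  #4 SA[4]=17  'be'
  #5 SA[5]=11  'cdabbdbe'
  #6 SA[6]=12  'dabbdbe'
  #7 SA[7]=16  'dbe'
  #8 SA[8]=9  'decdabbdbe'
  #9 SA[9]=5  'dfebdecdabbdbe'
  #10 SA[10]=18  'e'
  #11 SA[11]=7  'ebdecdabbdbe'
  #12 SA[12]=10  'ecdabbdbe'
  #13 SA[13]=3  'efdfebdecdabbdbe'
  #14 SA[14]=4  'fdfebdecdabbdbe'
  #15 SA[15]=6  'febdecdabbdbe'
  #16 SA[16]=2  'fefdfebdecdabbdbe'
  #17 SA[17]=1  'ffefdfebdecdabbdbe'
  #18 SA[18]=0  'fffefdfebdecdabbdbe'

SA = [13, 14, 15, 8, 17, 11, 12, 16, 9, 5, 18, 7, 10, 3, 4, 6, 2, 1, 0]
i: (SA[i-1],SA[i]) lcp shared
  1: (13,14) 0 ''
  2: (14,15) 1 'b'
  3: (15,8) 2 'bd'
  4: (8,17) 1 'b'
  5: (17,11) 0 ''
  6: (11,12) 0 ''
  7: (12,16) 1 'd'
  8: (16,9) 1 'd'
  9: (9,5) 1 'd'
  10: (5,18) 0 ''
  11: (18,7) 1 'e'
  12: (7,10) 1 'e'
  13: (10,3) 1 'e'
  14: (3,4) 0 ''
  15: (4,6) 1 'f'
  16: (6,2) 2 'fe'
  17: (2,1) 1 'f'
  18: (1,0) 2 'ff'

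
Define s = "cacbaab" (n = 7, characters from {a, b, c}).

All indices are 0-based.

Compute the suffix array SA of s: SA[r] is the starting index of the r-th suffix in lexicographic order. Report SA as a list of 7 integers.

rank | idx | suffix
   0 |   4 | aab
   1 |   5 | ab
   2 |   1 | acbaab
   3 |   6 | b
   4 |   3 | baab
   5 |   0 | cacbaab
   6 |   2 | cbaab

[4, 5, 1, 6, 3, 0, 2]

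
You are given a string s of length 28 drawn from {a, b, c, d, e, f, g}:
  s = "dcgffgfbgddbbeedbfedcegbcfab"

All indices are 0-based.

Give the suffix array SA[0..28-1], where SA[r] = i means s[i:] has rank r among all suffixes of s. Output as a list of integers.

[26, 27, 11, 23, 12, 16, 7, 20, 24, 1, 10, 15, 19, 0, 9, 14, 18, 13, 21, 25, 6, 17, 3, 4, 22, 8, 5, 2]

rank | idx | suffix
   0 |  26 | ab
   1 |  27 | b
   2 |  11 | bbeedbfedcegbcfab
   3 |  23 | bcfab
   4 |  12 | beedbfedcegbcfab
   5 |  16 | bfedcegbcfab
   6 |   7 | bgddbbeedbfedcegbcfab
   7 |  20 | cegbcfab
   8 |  24 | cfab
   9 |   1 | cgffgfbgddbbeedbfedcegbcfab
  10 |  10 | dbbeedbfedcegbcfab
  11 |  15 | dbfedcegbcfab
  12 |  19 | dcegbcfab
  13 |   0 | dcgffgfbgddbbeedbfedcegbcfab
  14 |   9 | ddbbeedbfedcegbcfab
  15 |  14 | edbfedcegbcfab
  16 |  18 | edcegbcfab
  17 |  13 | eedbfedcegbcfab
  18 |  21 | egbcfab
  19 |  25 | fab
  20 |   6 | fbgddbbeedbfedcegbcfab
  21 |  17 | fedcegbcfab
  22 |   3 | ffgfbgddbbeedbfedcegbcfab
  23 |   4 | fgfbgddbbeedbfedcegbcfab
  24 |  22 | gbcfab
  25 |   8 | gddbbeedbfedcegbcfab
  26 |   5 | gfbgddbbeedbfedcegbcfab
  27 |   2 | gffgfbgddbbeedbfedcegbcfab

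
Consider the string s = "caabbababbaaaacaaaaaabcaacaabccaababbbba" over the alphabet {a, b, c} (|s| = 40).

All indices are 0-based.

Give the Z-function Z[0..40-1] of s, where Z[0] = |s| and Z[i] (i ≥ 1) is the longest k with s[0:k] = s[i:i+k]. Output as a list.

Z[0]=40
i=1: fresh scan; Z[1]=0
i=2: fresh scan; Z[2]=0
i=3: fresh scan; Z[3]=0
i=4: fresh scan; Z[4]=0
i=5: fresh scan; Z[5]=0
i=6: fresh scan; Z[6]=0
i=7: fresh scan; Z[7]=0
i=8: fresh scan; Z[8]=0
i=9: fresh scan; Z[9]=0
i=10: fresh scan; Z[10]=0
i=11: fresh scan; Z[11]=0
i=12: fresh scan; Z[12]=0
i=13: fresh scan; Z[13]=0
i=14: fresh scan; Z[14]=3 scan→box=[14,17)
i=15: min(r-i=2, Z[1]=0)=0; Z[15]=0
i=16: min(r-i=1, Z[2]=0)=0; Z[16]=0
i=17: fresh scan; Z[17]=0
i=18: fresh scan; Z[18]=0
i=19: fresh scan; Z[19]=0
i=20: fresh scan; Z[20]=0
i=21: fresh scan; Z[21]=0
i=22: fresh scan; Z[22]=3 scan→box=[22,25)
i=23: min(r-i=2, Z[1]=0)=0; Z[23]=0
i=24: min(r-i=1, Z[2]=0)=0; Z[24]=0
i=25: fresh scan; Z[25]=4 scan→box=[25,29)
i=26: min(r-i=3, Z[1]=0)=0; Z[26]=0
i=27: min(r-i=2, Z[2]=0)=0; Z[27]=0
i=28: min(r-i=1, Z[3]=0)=0; Z[28]=0
i=29: fresh scan; Z[29]=1 scan→box=[29,30)
i=30: fresh scan; Z[30]=4 scan→box=[30,34)
i=31: min(r-i=3, Z[1]=0)=0; Z[31]=0
i=32: min(r-i=2, Z[2]=0)=0; Z[32]=0
i=33: min(r-i=1, Z[3]=0)=0; Z[33]=0
i=34: fresh scan; Z[34]=0
i=35: fresh scan; Z[35]=0
i=36: fresh scan; Z[36]=0
i=37: fresh scan; Z[37]=0
i=38: fresh scan; Z[38]=0
i=39: fresh scan; Z[39]=0

[40, 0, 0, 0, 0, 0, 0, 0, 0, 0, 0, 0, 0, 0, 3, 0, 0, 0, 0, 0, 0, 0, 3, 0, 0, 4, 0, 0, 0, 1, 4, 0, 0, 0, 0, 0, 0, 0, 0, 0]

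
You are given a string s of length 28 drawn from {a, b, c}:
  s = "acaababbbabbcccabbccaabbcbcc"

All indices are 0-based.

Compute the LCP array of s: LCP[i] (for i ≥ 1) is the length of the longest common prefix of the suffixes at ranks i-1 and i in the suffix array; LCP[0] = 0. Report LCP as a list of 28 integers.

[0, 3, 1, 2, 3, 4, 5, 1, 0, 4, 1, 2, 2, 3, 4, 1, 2, 3, 3, 0, 1, 4, 2, 1, 1, 2, 3, 2]

rank | idx | suffix
   0 |   2 | aababbbabbcccabbccaabbcbcc
   1 |  20 | aabbcbcc
   2 |   3 | ababbbabbcccabbccaabbcbcc
   3 |   5 | abbbabbcccabbccaabbcbcc
   4 |  21 | abbcbcc
   5 |  15 | abbccaabbcbcc
   6 |   9 | abbcccabbccaabbcbcc
   7 |   0 | acaababbbabbcccabbccaabbcbcc
   8 |   4 | babbbabbcccabbccaabbcbcc
   9 |   8 | babbcccabbccaabbcbcc
  10 |   7 | bbabbcccabbccaabbcbcc
  11 |   6 | bbbabbcccabbccaabbcbcc
  12 |  22 | bbcbcc
  13 |  16 | bbccaabbcbcc
  14 |  10 | bbcccabbccaabbcbcc
  15 |  23 | bcbcc
  16 |  25 | bcc
  17 |  17 | bccaabbcbcc
  18 |  11 | bcccabbccaabbcbcc
  19 |  27 | c
  20 |   1 | caababbbabbcccabbccaabbcbcc
  21 |  19 | caabbcbcc
  22 |  14 | cabbccaabbcbcc
  23 |  24 | cbcc
  24 |  26 | cc
  25 |  18 | ccaabbcbcc
  26 |  13 | ccabbccaabbcbcc
  27 |  12 | cccabbccaabbcbcc

SA = [2, 20, 3, 5, 21, 15, 9, 0, 4, 8, 7, 6, 22, 16, 10, 23, 25, 17, 11, 27, 1, 19, 14, 24, 26, 18, 13, 12]
rank  pair      lcp
   1  s[2:],s[20:]  3  'aab'
   2  s[20:],s[3:]  1  'a'
   3  s[3:],s[5:]  2  'ab'
   4  s[5:],s[21:]  3  'abb'
   5  s[21:],s[15:]  4  'abbc'
   6  s[15:],s[9:]  5  'abbcc'
   7  s[9:],s[0:]  1  'a'
   8  s[0:],s[4:]  0  ''
   9  s[4:],s[8:]  4  'babb'
  10  s[8:],s[7:]  1  'b'
  11  s[7:],s[6:]  2  'bb'
  12  s[6:],s[22:]  2  'bb'
  13  s[22:],s[16:]  3  'bbc'
  14  s[16:],s[10:]  4  'bbcc'
  15  s[10:],s[23:]  1  'b'
  16  s[23:],s[25:]  2  'bc'
  17  s[25:],s[17:]  3  'bcc'
  18  s[17:],s[11:]  3  'bcc'
  19  s[11:],s[27:]  0  ''
  20  s[27:],s[1:]  1  'c'
  21  s[1:],s[19:]  4  'caab'
  22  s[19:],s[14:]  2  'ca'
  23  s[14:],s[24:]  1  'c'
  24  s[24:],s[26:]  1  'c'
  25  s[26:],s[18:]  2  'cc'
  26  s[18:],s[13:]  3  'cca'
  27  s[13:],s[12:]  2  'cc'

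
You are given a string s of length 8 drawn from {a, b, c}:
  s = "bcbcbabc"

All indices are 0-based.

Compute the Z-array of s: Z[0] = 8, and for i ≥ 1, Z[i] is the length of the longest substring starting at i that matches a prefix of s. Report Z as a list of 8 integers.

Z[0]=8
i=1: outside box; Z[1]=0
i=2: outside box; Z[2]=3 scan→box=[2,5)
i=3: min(r-i=2, Z[1]=0)=0; Z[3]=0
i=4: min(r-i=1, Z[2]=3)=1; Z[4]=1
i=5: outside box; Z[5]=0
i=6: outside box; Z[6]=2 scan→box=[6,8)
i=7: min(r-i=1, Z[1]=0)=0; Z[7]=0

[8, 0, 3, 0, 1, 0, 2, 0]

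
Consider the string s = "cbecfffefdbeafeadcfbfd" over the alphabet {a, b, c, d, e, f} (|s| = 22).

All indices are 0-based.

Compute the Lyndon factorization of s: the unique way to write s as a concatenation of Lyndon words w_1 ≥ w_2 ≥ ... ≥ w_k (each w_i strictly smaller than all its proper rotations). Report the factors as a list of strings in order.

emit factor 1: 'c' (i=0, period=1)
emit factor 2: 'becfffefd' (i=1, period=9)
emit factor 3: 'be' (i=10, period=2)
emit factor 4: 'afe' (i=12, period=3)
emit factor 5: 'adcfbfd' (i=15, period=7)

["c", "becfffefd", "be", "afe", "adcfbfd"]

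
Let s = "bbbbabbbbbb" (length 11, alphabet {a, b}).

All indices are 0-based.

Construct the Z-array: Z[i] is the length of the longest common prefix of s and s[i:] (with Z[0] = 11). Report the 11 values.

[11, 3, 2, 1, 0, 4, 4, 4, 3, 2, 1]

Z[0]=11
i=1: i≥r, start 0; Z[1]=3 scan→box=[1,4)
i=2: min(r-i=2, Z[1]=3)=2; Z[2]=2
i=3: min(r-i=1, Z[2]=2)=1; Z[3]=1
i=4: i≥r, start 0; Z[4]=0
i=5: i≥r, start 0; Z[5]=4 scan→box=[5,9)
i=6: min(r-i=3, Z[1]=3)=3; Z[6]=4 scan→box=[6,10)
i=7: min(r-i=3, Z[1]=3)=3; Z[7]=4 scan→box=[7,11)
i=8: min(r-i=3, Z[1]=3)=3; Z[8]=3
i=9: min(r-i=2, Z[2]=2)=2; Z[9]=2
i=10: min(r-i=1, Z[3]=1)=1; Z[10]=1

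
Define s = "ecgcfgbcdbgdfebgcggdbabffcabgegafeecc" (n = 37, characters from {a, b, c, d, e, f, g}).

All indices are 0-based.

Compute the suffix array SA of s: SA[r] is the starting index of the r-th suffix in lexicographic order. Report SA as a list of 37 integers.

[21, 26, 31, 20, 6, 22, 14, 9, 27, 36, 25, 35, 7, 3, 1, 16, 19, 8, 11, 13, 34, 0, 33, 29, 24, 12, 32, 23, 4, 30, 5, 2, 15, 18, 10, 28, 17]

rank→(start, suffix):
  0 → (21, 'abffcabgegafeecc')
  1 → (26, 'abgegafeecc')
  2 → (31, 'afeecc')
  3 → (20, 'babffcabgegafeecc')
  4 → (6, 'bcdbgdfebgcggdbabffcabgegafeecc')
  5 → (22, 'bffcabgegafeecc')
  6 → (14, 'bgcggdbabffcabgegafeecc')
  7 → (9, 'bgdfebgcggdbabffcabgegafeecc')
  8 → (27, 'bgegafeecc')
  9 → (36, 'c')
  10 → (25, 'cabgegafeecc')
  11 → (35, 'cc')
  12 → (7, 'cdbgdfebgcggdbabffcabgegafeecc')
  13 → (3, 'cfgbcdbgdfebgcggdbabffcabgegafeecc')
  14 → (1, 'cgcfgbcdbgdfebgcggdbabffcabgegafeecc')
  15 → (16, 'cggdbabffcabgegafeecc')
  16 → (19, 'dbabffcabgegafeecc')
  17 → (8, 'dbgdfebgcggdbabffcabgegafeecc')
  18 → (11, 'dfebgcggdbabffcabgegafeecc')
  19 → (13, 'ebgcggdbabffcabgegafeecc')
  20 → (34, 'ecc')
  21 → (0, 'ecgcfgbcdbgdfebgcggdbabffcabgegafeecc')
  22 → (33, 'eecc')
  23 → (29, 'egafeecc')
  24 → (24, 'fcabgegafeecc')
  25 → (12, 'febgcggdbabffcabgegafeecc')
  26 → (32, 'feecc')
  27 → (23, 'ffcabgegafeecc')
  28 → (4, 'fgbcdbgdfebgcggdbabffcabgegafeecc')
  29 → (30, 'gafeecc')
  30 → (5, 'gbcdbgdfebgcggdbabffcabgegafeecc')
  31 → (2, 'gcfgbcdbgdfebgcggdbabffcabgegafeecc')
  32 → (15, 'gcggdbabffcabgegafeecc')
  33 → (18, 'gdbabffcabgegafeecc')
  34 → (10, 'gdfebgcggdbabffcabgegafeecc')
  35 → (28, 'gegafeecc')
  36 → (17, 'ggdbabffcabgegafeecc')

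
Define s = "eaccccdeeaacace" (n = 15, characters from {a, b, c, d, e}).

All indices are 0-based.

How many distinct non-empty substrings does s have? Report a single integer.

rank | idx | suffix
   0 |   9 | aacace
   1 |  10 | acace
   2 |   1 | accccdeeaacace
   3 |  12 | ace
   4 |  11 | cace
   5 |   2 | ccccdeeaacace
   6 |   3 | cccdeeaacace
   7 |   4 | ccdeeaacace
   8 |   5 | cdeeaacace
   9 |  13 | ce
  10 |   6 | deeaacace
  11 |  14 | e
  12 |   8 | eaacace
  13 |   0 | eaccccdeeaacace
  14 |   7 | eeaacace

SA = [9, 10, 1, 12, 11, 2, 3, 4, 5, 13, 6, 14, 8, 0, 7]
rank  pair      lcp
   1  s[9:],s[10:]  1  'a'
   2  s[10:],s[1:]  2  'ac'
   3  s[1:],s[12:]  2  'ac'
   4  s[12:],s[11:]  0  ''
   5  s[11:],s[2:]  1  'c'
   6  s[2:],s[3:]  3  'ccc'
   7  s[3:],s[4:]  2  'cc'
   8  s[4:],s[5:]  1  'c'
   9  s[5:],s[13:]  1  'c'
  10  s[13:],s[6:]  0  ''
  11  s[6:],s[14:]  0  ''
  12  s[14:],s[8:]  1  'e'
  13  s[8:],s[0:]  2  'ea'
  14  s[0:],s[7:]  1  'e'

n(n+1)/2 = 15·16/2 = 120
Σ LCP = 0 + 1 + 2 + 2 + 0 + 1 + 3 + 2 + 1 + 1 + 0 + 0 + 1 + 2 + 1 = 17
distinct = 120 − 17 = 103

103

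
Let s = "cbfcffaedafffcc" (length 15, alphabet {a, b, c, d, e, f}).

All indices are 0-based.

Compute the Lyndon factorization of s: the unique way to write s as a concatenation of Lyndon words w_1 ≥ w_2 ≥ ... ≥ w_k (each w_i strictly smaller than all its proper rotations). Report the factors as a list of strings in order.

["c", "bfcff", "aedafffcc"]

emit factor 1: 'c' (i=0, period=1)
emit factor 2: 'bfcff' (i=1, period=5)
emit factor 3: 'aedafffcc' (i=6, period=9)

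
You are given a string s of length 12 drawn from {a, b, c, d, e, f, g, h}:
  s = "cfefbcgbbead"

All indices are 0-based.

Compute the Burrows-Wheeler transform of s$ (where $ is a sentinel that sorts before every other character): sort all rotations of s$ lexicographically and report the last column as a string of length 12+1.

rank  rotation       last
    0  $cfefbcgbbead  d
    1  ad$cfefbcgbbe  e
    2  bbead$cfefbcg  g
    3  bcgbbead$cfef  f
    4  bead$cfefbcgb  b
    5  cfefbcgbbead$  $
    6  cgbbead$cfefb  b
    7  d$cfefbcgbbea  a
    8  ead$cfefbcgbb  b
    9  efbcgbbead$cf  f
   10  fbcgbbead$cfe  e
   11  fefbcgbbead$c  c
   12  gbbead$cfefbc  c

degfb$babfecc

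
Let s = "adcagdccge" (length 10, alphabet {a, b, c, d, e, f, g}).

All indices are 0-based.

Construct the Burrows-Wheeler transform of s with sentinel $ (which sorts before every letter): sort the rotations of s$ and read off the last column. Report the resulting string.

e$cddcaggac

rank  rotation     last
    0  $adcagdccge  e
    1  adcagdccge$  $
    2  agdccge$adc  c
    3  cagdccge$ad  d
    4  ccge$adcagd  d
    5  cge$adcagdc  c
    6  dcagdccge$a  a
    7  dccge$adcag  g
    8  e$adcagdccg  g
    9  gdccge$adca  a
   10  ge$adcagdcc  c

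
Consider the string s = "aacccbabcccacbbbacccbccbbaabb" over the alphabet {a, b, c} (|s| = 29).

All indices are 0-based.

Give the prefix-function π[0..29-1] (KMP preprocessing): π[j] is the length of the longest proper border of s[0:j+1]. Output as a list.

π[0] = 0
j=1 s[j]='a': π[1]=1 (border 'a')
j=2 s[j]='c': k: 1→0; π[2]=0 (border '')
j=3 s[j]='c': π[3]=0 (border '')
j=4 s[j]='c': π[4]=0 (border '')
j=5 s[j]='b': π[5]=0 (border '')
j=6 s[j]='a': π[6]=1 (border 'a')
j=7 s[j]='b': k: 1→0; π[7]=0 (border '')
j=8 s[j]='c': π[8]=0 (border '')
j=9 s[j]='c': π[9]=0 (border '')
j=10 s[j]='c': π[10]=0 (border '')
j=11 s[j]='a': π[11]=1 (border 'a')
j=12 s[j]='c': k: 1→0; π[12]=0 (border '')
j=13 s[j]='b': π[13]=0 (border '')
j=14 s[j]='b': π[14]=0 (border '')
j=15 s[j]='b': π[15]=0 (border '')
j=16 s[j]='a': π[16]=1 (border 'a')
j=17 s[j]='c': k: 1→0; π[17]=0 (border '')
j=18 s[j]='c': π[18]=0 (border '')
j=19 s[j]='c': π[19]=0 (border '')
j=20 s[j]='b': π[20]=0 (border '')
j=21 s[j]='c': π[21]=0 (border '')
j=22 s[j]='c': π[22]=0 (border '')
j=23 s[j]='b': π[23]=0 (border '')
j=24 s[j]='b': π[24]=0 (border '')
j=25 s[j]='a': π[25]=1 (border 'a')
j=26 s[j]='a': π[26]=2 (border 'aa')
j=27 s[j]='b': k: 2→1→0; π[27]=0 (border '')
j=28 s[j]='b': π[28]=0 (border '')

[0, 1, 0, 0, 0, 0, 1, 0, 0, 0, 0, 1, 0, 0, 0, 0, 1, 0, 0, 0, 0, 0, 0, 0, 0, 1, 2, 0, 0]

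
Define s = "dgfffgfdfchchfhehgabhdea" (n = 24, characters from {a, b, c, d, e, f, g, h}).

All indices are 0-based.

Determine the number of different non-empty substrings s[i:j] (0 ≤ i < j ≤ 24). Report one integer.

rank→(start, suffix):
  0 → (23, 'a')
  1 → (18, 'abhdea')
  2 → (19, 'bhdea')
  3 → (9, 'chchfhehgabhdea')
  4 → (11, 'chfhehgabhdea')
  5 → (21, 'dea')
  6 → (7, 'dfchchfhehgabhdea')
  7 → (0, 'dgfffgfdfchchfhehgabhdea')
  8 → (22, 'ea')
  9 → (15, 'ehgabhdea')
  10 → (8, 'fchchfhehgabhdea')
  11 → (6, 'fdfchchfhehgabhdea')
  12 → (2, 'fffgfdfchchfhehgabhdea')
  13 → (3, 'ffgfdfchchfhehgabhdea')
  14 → (4, 'fgfdfchchfhehgabhdea')
  15 → (13, 'fhehgabhdea')
  16 → (17, 'gabhdea')
  17 → (5, 'gfdfchchfhehgabhdea')
  18 → (1, 'gfffgfdfchchfhehgabhdea')
  19 → (10, 'hchfhehgabhdea')
  20 → (20, 'hdea')
  21 → (14, 'hehgabhdea')
  22 → (12, 'hfhehgabhdea')
  23 → (16, 'hgabhdea')

SA = [23, 18, 19, 9, 11, 21, 7, 0, 22, 15, 8, 6, 2, 3, 4, 13, 17, 5, 1, 10, 20, 14, 12, 16]
i: (SA[i-1],SA[i]) lcp shared
  1: (23,18) 1 'a'
  2: (18,19) 0 ''
  3: (19,9) 0 ''
  4: (9,11) 2 'ch'
  5: (11,21) 0 ''
  6: (21,7) 1 'd'
  7: (7,0) 1 'd'
  8: (0,22) 0 ''
  9: (22,15) 1 'e'
  10: (15,8) 0 ''
  11: (8,6) 1 'f'
  12: (6,2) 1 'f'
  13: (2,3) 2 'ff'
  14: (3,4) 1 'f'
  15: (4,13) 1 'f'
  16: (13,17) 0 ''
  17: (17,5) 1 'g'
  18: (5,1) 2 'gf'
  19: (1,10) 0 ''
  20: (10,20) 1 'h'
  21: (20,14) 1 'h'
  22: (14,12) 1 'h'
  23: (12,16) 1 'h'

n(n+1)/2 = 24·25/2 = 300
Σ LCP = 0 + 1 + 0 + 0 + 2 + 0 + 1 + 1 + 0 + 1 + 0 + 1 + 1 + 2 + 1 + 1 + 0 + 1 + 2 + 0 + 1 + 1 + 1 + 1 = 19
distinct = 300 − 19 = 281

281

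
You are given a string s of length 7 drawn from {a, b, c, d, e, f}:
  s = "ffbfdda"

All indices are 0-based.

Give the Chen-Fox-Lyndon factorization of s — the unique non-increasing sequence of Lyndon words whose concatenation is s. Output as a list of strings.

emit factor 1: 'f' (i=0, period=1)
emit factor 2: 'f' (i=1, period=1)
emit factor 3: 'bfdd' (i=2, period=4)
emit factor 4: 'a' (i=6, period=1)

["f", "f", "bfdd", "a"]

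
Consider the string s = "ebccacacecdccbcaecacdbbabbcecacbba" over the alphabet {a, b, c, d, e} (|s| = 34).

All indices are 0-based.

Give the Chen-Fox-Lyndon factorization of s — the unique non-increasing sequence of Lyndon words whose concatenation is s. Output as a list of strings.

emit factor 1: 'e' (i=0, period=1)
emit factor 2: 'bcc' (i=1, period=3)
emit factor 3: 'acacecdccbcaecacdbb' (i=4, period=19)
emit factor 4: 'abbcecacbb' (i=23, period=10)
emit factor 5: 'a' (i=33, period=1)

["e", "bcc", "acacecdccbcaecacdbb", "abbcecacbb", "a"]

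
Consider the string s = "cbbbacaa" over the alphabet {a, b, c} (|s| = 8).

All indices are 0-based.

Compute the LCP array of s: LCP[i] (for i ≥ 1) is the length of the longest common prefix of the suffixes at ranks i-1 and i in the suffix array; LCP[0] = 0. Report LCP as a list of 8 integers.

[0, 1, 1, 0, 1, 2, 0, 1]

rank→(start, suffix):
  0 → (7, 'a')
  1 → (6, 'aa')
  2 → (4, 'acaa')
  3 → (3, 'bacaa')
  4 → (2, 'bbacaa')
  5 → (1, 'bbbacaa')
  6 → (5, 'caa')
  7 → (0, 'cbbbacaa')

SA = [7, 6, 4, 3, 2, 1, 5, 0]
[i] adj suffixes → lcp
  [1] 7/6 → 1 ('a')
  [2] 6/4 → 1 ('a')
  [3] 4/3 → 0 ('')
  [4] 3/2 → 1 ('b')
  [5] 2/1 → 2 ('bb')
  [6] 1/5 → 0 ('')
  [7] 5/0 → 1 ('c')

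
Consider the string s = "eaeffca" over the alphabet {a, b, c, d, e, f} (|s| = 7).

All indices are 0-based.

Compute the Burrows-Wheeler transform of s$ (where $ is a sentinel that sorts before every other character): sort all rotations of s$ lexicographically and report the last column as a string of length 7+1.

rank  rotation  last
    0  $eaeffca  a
    1  a$eaeffc  c
    2  aeffca$e  e
    3  ca$eaeff  f
    4  eaeffca$  $
    5  effca$ea  a
    6  fca$eaef  f
    7  ffca$eae  e

acef$afe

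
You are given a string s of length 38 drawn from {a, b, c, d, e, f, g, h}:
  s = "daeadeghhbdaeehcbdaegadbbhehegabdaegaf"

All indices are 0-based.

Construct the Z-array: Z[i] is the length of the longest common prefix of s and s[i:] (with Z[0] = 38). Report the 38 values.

Z[0]=38
i=1: outside box; Z[1]=0
i=2: outside box; Z[2]=0
i=3: outside box; Z[3]=0
i=4: outside box; Z[4]=1 grow→box=[4,5)
i=5: outside box; Z[5]=0
i=6: outside box; Z[6]=0
i=7: outside box; Z[7]=0
i=8: outside box; Z[8]=0
i=9: outside box; Z[9]=0
i=10: outside box; Z[10]=3 grow→box=[10,13)
i=11: min(r-i=2, Z[1]=0)=0; Z[11]=0
i=12: min(r-i=1, Z[2]=0)=0; Z[12]=0
i=13: outside box; Z[13]=0
i=14: outside box; Z[14]=0
i=15: outside box; Z[15]=0
i=16: outside box; Z[16]=0
i=17: outside box; Z[17]=3 grow→box=[17,20)
i=18: min(r-i=2, Z[1]=0)=0; Z[18]=0
i=19: min(r-i=1, Z[2]=0)=0; Z[19]=0
i=20: outside box; Z[20]=0
i=21: outside box; Z[21]=0
i=22: outside box; Z[22]=1 grow→box=[22,23)
i=23: outside box; Z[23]=0
i=24: outside box; Z[24]=0
i=25: outside box; Z[25]=0
i=26: outside box; Z[26]=0
i=27: outside box; Z[27]=0
i=28: outside box; Z[28]=0
i=29: outside box; Z[29]=0
i=30: outside box; Z[30]=0
i=31: outside box; Z[31]=0
i=32: outside box; Z[32]=3 grow→box=[32,35)
i=33: min(r-i=2, Z[1]=0)=0; Z[33]=0
i=34: min(r-i=1, Z[2]=0)=0; Z[34]=0
i=35: outside box; Z[35]=0
i=36: outside box; Z[36]=0
i=37: outside box; Z[37]=0

[38, 0, 0, 0, 1, 0, 0, 0, 0, 0, 3, 0, 0, 0, 0, 0, 0, 3, 0, 0, 0, 0, 1, 0, 0, 0, 0, 0, 0, 0, 0, 0, 3, 0, 0, 0, 0, 0]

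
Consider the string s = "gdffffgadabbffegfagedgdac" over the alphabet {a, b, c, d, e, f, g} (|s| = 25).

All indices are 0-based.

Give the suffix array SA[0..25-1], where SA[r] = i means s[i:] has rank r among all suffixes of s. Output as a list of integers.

[9, 23, 7, 17, 10, 11, 24, 8, 22, 1, 20, 19, 14, 16, 13, 12, 2, 3, 4, 5, 6, 21, 0, 18, 15]

rank | idx | suffix
   0 |   9 | abbffegfagedgdac
   1 |  23 | ac
   2 |   7 | adabbffegfagedgdac
   3 |  17 | agedgdac
   4 |  10 | bbffegfagedgdac
   5 |  11 | bffegfagedgdac
   6 |  24 | c
   7 |   8 | dabbffegfagedgdac
   8 |  22 | dac
   9 |   1 | dffffgadabbffegfagedgdac
  10 |  20 | dgdac
  11 |  19 | edgdac
  12 |  14 | egfagedgdac
  13 |  16 | fagedgdac
  14 |  13 | fegfagedgdac
  15 |  12 | ffegfagedgdac
  16 |   2 | ffffgadabbffegfagedgdac
  17 |   3 | fffgadabbffegfagedgdac
  18 |   4 | ffgadabbffegfagedgdac
  19 |   5 | fgadabbffegfagedgdac
  20 |   6 | gadabbffegfagedgdac
  21 |  21 | gdac
  22 |   0 | gdffffgadabbffegfagedgdac
  23 |  18 | gedgdac
  24 |  15 | gfagedgdac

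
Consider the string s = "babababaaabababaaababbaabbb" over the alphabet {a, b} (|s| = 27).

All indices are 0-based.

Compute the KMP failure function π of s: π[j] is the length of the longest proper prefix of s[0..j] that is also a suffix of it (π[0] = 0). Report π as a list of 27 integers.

[0, 0, 1, 2, 3, 4, 5, 6, 0, 0, 1, 2, 3, 4, 5, 6, 0, 0, 1, 2, 3, 1, 2, 0, 1, 1, 1]

π[0] = 0
j=1 s[j]='a': π[1]=0 (border '')
j=2 s[j]='b': π[2]=1 (border 'b')
j=3 s[j]='a': π[3]=2 (border 'ba')
j=4 s[j]='b': π[4]=3 (border 'bab')
j=5 s[j]='a': π[5]=4 (border 'baba')
j=6 s[j]='b': π[6]=5 (border 'babab')
j=7 s[j]='a': π[7]=6 (border 'bababa')
j=8 s[j]='a': k: 6→4→2→0; π[8]=0 (border '')
j=9 s[j]='a': π[9]=0 (border '')
j=10 s[j]='b': π[10]=1 (border 'b')
j=11 s[j]='a': π[11]=2 (border 'ba')
j=12 s[j]='b': π[12]=3 (border 'bab')
j=13 s[j]='a': π[13]=4 (border 'baba')
j=14 s[j]='b': π[14]=5 (border 'babab')
j=15 s[j]='a': π[15]=6 (border 'bababa')
j=16 s[j]='a': k: 6→4→2→0; π[16]=0 (border '')
j=17 s[j]='a': π[17]=0 (border '')
j=18 s[j]='b': π[18]=1 (border 'b')
j=19 s[j]='a': π[19]=2 (border 'ba')
j=20 s[j]='b': π[20]=3 (border 'bab')
j=21 s[j]='b': k: 3→1→0; π[21]=1 (border 'b')
j=22 s[j]='a': π[22]=2 (border 'ba')
j=23 s[j]='a': k: 2→0; π[23]=0 (border '')
j=24 s[j]='b': π[24]=1 (border 'b')
j=25 s[j]='b': k: 1→0; π[25]=1 (border 'b')
j=26 s[j]='b': k: 1→0; π[26]=1 (border 'b')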